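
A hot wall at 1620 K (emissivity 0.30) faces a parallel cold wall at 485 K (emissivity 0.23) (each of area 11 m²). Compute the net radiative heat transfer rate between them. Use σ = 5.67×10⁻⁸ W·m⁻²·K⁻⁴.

For two large parallel gray plates, q = σ(T₁⁴ − T₂⁴) / (1/ε₁ + 1/ε₂ − 1).
1/ε₁ + 1/ε₂ − 1 = 1/0.30 + 1/0.23 − 1 = 6.681.
T₁⁴ − T₂⁴ = 6.89×10^12 − 5.53×10^10 = 6.83×10^12 K⁴.
q = 5.67×10⁻⁸ × 6.83×10^12 / 6.681 = 58000 W/m².
Q = q·A = 58000 × 11 = 6.38×10^5 W.

Q ≈ 6.38×10^5 W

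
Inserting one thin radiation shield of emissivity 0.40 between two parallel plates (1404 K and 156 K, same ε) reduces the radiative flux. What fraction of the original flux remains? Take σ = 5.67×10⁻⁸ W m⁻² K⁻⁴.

With N identical shields there are N+1 = 2 gaps in series, each with the same radiative resistance, so the flux falls to 1/(N+1) of its unshielded value.

ratio ≈ 0.500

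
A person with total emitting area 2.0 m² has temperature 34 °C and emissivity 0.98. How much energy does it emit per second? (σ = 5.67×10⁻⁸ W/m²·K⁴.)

34 °C = 307 K.
P = εσAT⁴ = 0.98 × 5.67×10⁻⁸ × 2.00 × (307)⁴ = 0.98 × 5.67×10⁻⁸ × 2.00 × 8.88×10^9.
P = 987 W.

P ≈ 987 W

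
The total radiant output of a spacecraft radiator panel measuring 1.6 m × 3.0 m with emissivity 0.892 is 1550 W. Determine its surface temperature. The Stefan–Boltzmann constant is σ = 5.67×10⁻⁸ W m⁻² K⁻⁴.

A = 1.6 × 3.0 = 4.80 m².
From P = εσAT⁴, T = (P / εσA)^(1/4) = (1550 / (0.892 × 5.67×10⁻⁸ × 4.80))^(1/4).
T = (6.38×10^9)^(1/4) = 283 K.

T ≈ 283 K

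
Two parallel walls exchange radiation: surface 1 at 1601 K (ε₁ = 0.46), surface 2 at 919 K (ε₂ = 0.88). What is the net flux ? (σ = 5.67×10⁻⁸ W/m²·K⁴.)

q ≈ 1.44×10^5 W/m²

For two large parallel gray plates, q = σ(T₁⁴ − T₂⁴) / (1/ε₁ + 1/ε₂ − 1).
1/ε₁ + 1/ε₂ − 1 = 1/0.46 + 1/0.88 − 1 = 2.310.
T₁⁴ − T₂⁴ = 6.57×10^12 − 7.13×10^11 = 5.86×10^12 K⁴.
q = 5.67×10⁻⁸ × 5.86×10^12 / 2.310 = 1.44×10^5 W/m².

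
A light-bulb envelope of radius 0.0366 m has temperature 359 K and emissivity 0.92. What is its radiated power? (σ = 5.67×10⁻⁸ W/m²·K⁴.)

P ≈ 14.6 W

A = 4πr² = 4π × (0.0366)² = 0.0168 m².
Stefan–Boltzmann: P = εσAT⁴ = 0.92 × 5.67×10⁻⁸ × 0.0168 × (359)⁴ = 0.92 × 5.67×10⁻⁸ × 0.0168 × 1.66×10^10.
P = 14.6 W.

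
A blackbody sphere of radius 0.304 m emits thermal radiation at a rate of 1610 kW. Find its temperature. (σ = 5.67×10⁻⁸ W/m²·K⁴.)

T ≈ 2220 K

A = 4πr² = 4π × (0.304)² = 1.16 m².
From P = σAT⁴, T = (P / σA)^(1/4) = (1.61×10^6 / (5.67×10⁻⁸ × 1.16))^(1/4).
T = (2.45×10^13)^(1/4) = 2220 K.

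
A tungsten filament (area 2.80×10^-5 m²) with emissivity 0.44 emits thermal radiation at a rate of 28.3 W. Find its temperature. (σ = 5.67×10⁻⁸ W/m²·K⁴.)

T ≈ 2520 K

From P = εσAT⁴, T = (P / εσA)^(1/4) = (28.3 / (0.44 × 5.67×10⁻⁸ × 2.80×10^-5))^(1/4).
T = (4.05×10^13)^(1/4) = 2520 K.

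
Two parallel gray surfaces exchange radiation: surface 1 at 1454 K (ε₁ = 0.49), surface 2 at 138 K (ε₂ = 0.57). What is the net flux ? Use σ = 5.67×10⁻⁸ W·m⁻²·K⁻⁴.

q ≈ 90700 W/m²

For two large parallel gray plates, q = σ(T₁⁴ − T₂⁴) / (1/ε₁ + 1/ε₂ − 1).
1/ε₁ + 1/ε₂ − 1 = 1/0.49 + 1/0.57 − 1 = 2.795.
T₁⁴ − T₂⁴ = 4.47×10^12 − 3.63×10^8 = 4.47×10^12 K⁴.
q = 5.67×10⁻⁸ × 4.47×10^12 / 2.795 = 90700 W/m².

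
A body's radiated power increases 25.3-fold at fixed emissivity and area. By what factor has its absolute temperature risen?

P ∝ T⁴ ⇒ T ∝ P^(1/4), so T scales by (25.3)^(1/4) = 2.24.

factor ≈ 2.24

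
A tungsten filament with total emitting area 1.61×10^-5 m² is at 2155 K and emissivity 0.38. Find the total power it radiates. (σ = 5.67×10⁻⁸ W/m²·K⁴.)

Stefan–Boltzmann: P = εσAT⁴ = 0.38 × 5.67×10⁻⁸ × 1.61×10^-5 × (2155)⁴ = 0.38 × 5.67×10⁻⁸ × 1.61×10^-5 × 2.16×10^13.
P = 7.48 W.

P ≈ 7.48 W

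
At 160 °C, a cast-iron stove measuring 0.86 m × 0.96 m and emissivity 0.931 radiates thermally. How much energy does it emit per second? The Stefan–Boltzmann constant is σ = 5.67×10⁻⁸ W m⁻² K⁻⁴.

P ≈ 1530 W

A = 0.86 × 0.96 = 0.826 m².
160 °C = 433 K.
P = εσAT⁴ = 0.931 × 5.67×10⁻⁸ × 0.826 × (433)⁴ = 0.931 × 5.67×10⁻⁸ × 0.826 × 3.52×10^10.
P = 1530 W.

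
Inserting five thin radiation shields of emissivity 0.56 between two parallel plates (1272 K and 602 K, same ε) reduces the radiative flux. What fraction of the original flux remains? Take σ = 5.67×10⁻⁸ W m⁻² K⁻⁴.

ratio ≈ 0.167

With N identical shields there are N+1 = 6 gaps in series, each with the same radiative resistance, so the flux falls to 1/(N+1) of its unshielded value.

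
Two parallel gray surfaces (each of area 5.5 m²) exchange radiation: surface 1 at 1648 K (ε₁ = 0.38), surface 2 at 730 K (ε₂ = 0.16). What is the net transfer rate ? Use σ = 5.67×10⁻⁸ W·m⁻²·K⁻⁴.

For two large parallel gray plates, q = σ(T₁⁴ − T₂⁴) / (1/ε₁ + 1/ε₂ − 1).
1/ε₁ + 1/ε₂ − 1 = 1/0.38 + 1/0.16 − 1 = 7.882.
T₁⁴ − T₂⁴ = 7.38×10^12 − 2.84×10^11 = 7.09×10^12 K⁴.
q = 5.67×10⁻⁸ × 7.09×10^12 / 7.882 = 51000 W/m².
Q = q·A = 51000 × 5.5 = 2.81×10^5 W.

Q ≈ 2.81×10^5 W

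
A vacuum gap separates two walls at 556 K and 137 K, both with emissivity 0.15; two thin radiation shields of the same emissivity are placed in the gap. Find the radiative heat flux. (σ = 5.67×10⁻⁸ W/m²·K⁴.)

Each of the 3 gaps contributes resistance (2/ε − 1) = 2/0.15 − 1 = 12.33; total = 37.00.
q = σ(T₁⁴ − T₂⁴) / 37.00 = 5.67×10⁻⁸ × 9.52×10^10 / 37.00 = 146 W/m².

q ≈ 146 W/m²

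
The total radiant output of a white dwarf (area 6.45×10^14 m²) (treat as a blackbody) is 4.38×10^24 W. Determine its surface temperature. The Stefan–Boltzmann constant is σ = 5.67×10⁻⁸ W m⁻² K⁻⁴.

From P = σAT⁴, T = (P / σA)^(1/4) = (4.38×10^24 / (5.67×10⁻⁸ × 6.45×10^14))^(1/4).
T = (1.20×10^17)^(1/4) = 18600 K.

T ≈ 18600 K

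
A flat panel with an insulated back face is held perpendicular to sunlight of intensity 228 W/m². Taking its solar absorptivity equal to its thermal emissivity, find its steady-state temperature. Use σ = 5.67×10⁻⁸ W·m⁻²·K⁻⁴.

Absorbed flux αS = emitted flux εσT⁴ (one radiating face); with α = ε, T = (S/σ)^(1/4).
T = (228 / 5.67×10⁻⁸)^(1/4) = (4.02×10^9)^(1/4).
T = 252 K.

T ≈ 252 K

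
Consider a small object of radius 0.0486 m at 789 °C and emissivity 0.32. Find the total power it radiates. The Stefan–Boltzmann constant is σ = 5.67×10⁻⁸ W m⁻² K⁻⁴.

P ≈ 685 W

A = 4πr² = 4π × (0.0486)² = 0.0297 m².
789 °C = 1062 K.
Stefan–Boltzmann: P = εσAT⁴ = 0.32 × 5.67×10⁻⁸ × 0.0297 × (1062)⁴ = 0.32 × 5.67×10⁻⁸ × 0.0297 × 1.27×10^12.
P = 685 W.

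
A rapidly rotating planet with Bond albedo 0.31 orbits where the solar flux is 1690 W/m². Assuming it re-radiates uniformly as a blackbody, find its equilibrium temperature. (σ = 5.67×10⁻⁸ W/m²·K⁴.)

Power absorbed = (1−a)S·πR²; power emitted = 4πR²σT⁴. Equating and cancelling πR²:
T = ((1−a)S / 4σ)^(1/4) = (1170 / (4 × 5.67×10⁻⁸))^(1/4) = (5.14×10^9)^(1/4).
T = 268 K.

T ≈ 268 K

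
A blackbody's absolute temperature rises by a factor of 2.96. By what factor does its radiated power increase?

factor ≈ 76.8

P ∝ T⁴, so the power scales as (2.96)⁴ = 76.8.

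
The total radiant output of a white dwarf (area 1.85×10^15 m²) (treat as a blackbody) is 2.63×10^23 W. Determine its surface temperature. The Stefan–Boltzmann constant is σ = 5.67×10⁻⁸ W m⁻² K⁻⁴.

From P = σAT⁴, T = (P / σA)^(1/4) = (2.63×10^23 / (5.67×10⁻⁸ × 1.85×10^15))^(1/4).
T = (2.51×10^15)^(1/4) = 7080 K.

T ≈ 7080 K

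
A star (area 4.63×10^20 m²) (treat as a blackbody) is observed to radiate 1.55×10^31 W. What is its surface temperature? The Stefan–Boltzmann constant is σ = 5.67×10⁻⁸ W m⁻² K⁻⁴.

T ≈ 27700 K

From P = σAT⁴, T = (P / σA)^(1/4) = (1.55×10^31 / (5.67×10⁻⁸ × 4.63×10^20))^(1/4).
T = (5.90×10^17)^(1/4) = 27700 K.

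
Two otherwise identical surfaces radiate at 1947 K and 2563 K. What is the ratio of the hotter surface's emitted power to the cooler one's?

P ∝ T⁴, so the ratio is (2563/1947)⁴ = (1.316)⁴ = 3.00.

ratio ≈ 3.00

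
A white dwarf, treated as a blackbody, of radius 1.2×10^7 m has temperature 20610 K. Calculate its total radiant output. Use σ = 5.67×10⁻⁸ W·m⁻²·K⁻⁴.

P ≈ 1.85×10^25 W

A = 4πr² = 4π × (1.2×10^7)² = 1.81×10^15 m².
P = σAT⁴ = 5.67×10⁻⁸ × 1.81×10^15 × (20610)⁴ = 5.67×10⁻⁸ × 1.81×10^15 × 1.80×10^17.
P = 1.85×10^25 W.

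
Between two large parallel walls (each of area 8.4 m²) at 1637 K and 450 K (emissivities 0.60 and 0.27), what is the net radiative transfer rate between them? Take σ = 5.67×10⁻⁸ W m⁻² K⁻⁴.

Q ≈ 7.78×10^5 W

For two large parallel gray plates, q = σ(T₁⁴ − T₂⁴) / (1/ε₁ + 1/ε₂ − 1).
1/ε₁ + 1/ε₂ − 1 = 1/0.60 + 1/0.27 − 1 = 4.370.
T₁⁴ − T₂⁴ = 7.18×10^12 − 4.10×10^10 = 7.14×10^12 K⁴.
q = 5.67×10⁻⁸ × 7.14×10^12 / 4.370 = 92600 W/m².
Q = q·A = 92600 × 8.4 = 7.78×10^5 W.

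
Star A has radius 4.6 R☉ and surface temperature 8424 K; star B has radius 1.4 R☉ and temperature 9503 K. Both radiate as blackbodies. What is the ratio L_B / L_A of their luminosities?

L_B/L_A ≈ 0.150

L = 4πR²σT⁴ ∝ R²T⁴, so L_B/L_A = (1.4/4.6)² × (9503/8424)⁴ = 0.0926 × 1.62 = 0.150.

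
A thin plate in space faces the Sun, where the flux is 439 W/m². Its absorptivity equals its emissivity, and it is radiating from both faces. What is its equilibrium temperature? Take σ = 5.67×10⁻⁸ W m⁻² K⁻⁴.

Absorbed flux αS = emitted flux 2εσT⁴ per unit area; with α = ε this gives T = (S/2σ)^(1/4).
T = (439 / (2 × 5.67×10⁻⁸))^(1/4) = (3.87×10^9)^(1/4).
T = 249 K.

T ≈ 249 K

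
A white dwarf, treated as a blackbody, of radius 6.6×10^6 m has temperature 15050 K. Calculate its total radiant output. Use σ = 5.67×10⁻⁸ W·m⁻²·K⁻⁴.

P ≈ 1.59×10^24 W

A = 4πr² = 4π × (6.6×10^6)² = 5.47×10^14 m².
P = σAT⁴ = 5.67×10⁻⁸ × 5.47×10^14 × (15050)⁴ = 5.67×10⁻⁸ × 5.47×10^14 × 5.13×10^16.
P = 1.59×10^24 W.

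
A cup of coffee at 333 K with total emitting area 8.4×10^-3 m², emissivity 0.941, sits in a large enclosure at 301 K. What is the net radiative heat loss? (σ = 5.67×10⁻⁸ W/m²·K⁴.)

Q = εσA(T⁴ − T_s⁴). T⁴ − T_s⁴ = (333)⁴ − (301)⁴ = 1.23×10^10 − 8.21×10^9 = 4.09×10^9 K⁴.
Q = 0.941 × 5.67×10⁻⁸ × 8.40×10^-3 × 4.09×10^9 = 1.83 W.

Q ≈ 1.83 W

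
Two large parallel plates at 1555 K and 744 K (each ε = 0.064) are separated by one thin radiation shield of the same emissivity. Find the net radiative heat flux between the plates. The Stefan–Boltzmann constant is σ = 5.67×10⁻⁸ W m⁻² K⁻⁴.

q ≈ 5190 W/m²

Each of the 2 gaps contributes resistance (2/ε − 1) = 2/0.064 − 1 = 30.25; total = 60.50.
q = σ(T₁⁴ − T₂⁴) / 60.50 = 5.67×10⁻⁸ × 5.54×10^12 / 60.50 = 5190 W/m².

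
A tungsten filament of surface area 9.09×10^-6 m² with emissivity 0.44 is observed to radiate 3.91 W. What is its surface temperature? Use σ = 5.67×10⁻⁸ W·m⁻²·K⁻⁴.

T ≈ 2040 K

From P = εσAT⁴, T = (P / εσA)^(1/4) = (3.91 / (0.44 × 5.67×10⁻⁸ × 9.09×10^-6))^(1/4).
T = (1.72×10^13)^(1/4) = 2040 K.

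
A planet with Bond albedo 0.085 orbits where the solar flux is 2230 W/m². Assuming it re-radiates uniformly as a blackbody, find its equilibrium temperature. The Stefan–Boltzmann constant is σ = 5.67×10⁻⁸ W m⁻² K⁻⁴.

T ≈ 308 K

Power absorbed = (1−a)S·πR²; power emitted = 4πR²σT⁴. Equating and cancelling πR²:
T = ((1−a)S / 4σ)^(1/4) = (2040 / (4 × 5.67×10⁻⁸))^(1/4) = (9.00×10^9)^(1/4).
T = 308 K.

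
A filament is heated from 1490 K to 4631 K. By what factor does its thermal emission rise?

ratio ≈ 93.3

P ∝ T⁴, so the ratio is (4631/1490)⁴ = (3.108)⁴ = 93.3.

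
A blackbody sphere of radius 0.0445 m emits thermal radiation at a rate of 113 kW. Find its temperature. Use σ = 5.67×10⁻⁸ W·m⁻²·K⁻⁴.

A = 4πr² = 4π × (0.0445)² = 0.0249 m².
From P = σAT⁴, T = (P / σA)^(1/4) = (1.13×10^5 / (5.67×10⁻⁸ × 0.0249))^(1/4).
T = (8.01×10^13)^(1/4) = 2990 K.

T ≈ 2990 K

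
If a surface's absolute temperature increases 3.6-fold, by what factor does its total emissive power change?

factor ≈ 168

P ∝ T⁴, so the power scales as (3.6)⁴ = 168.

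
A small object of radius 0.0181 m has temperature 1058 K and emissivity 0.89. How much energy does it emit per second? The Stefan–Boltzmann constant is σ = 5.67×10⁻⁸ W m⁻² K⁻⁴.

A = 4πr² = 4π × (0.0181)² = 4.12×10^-3 m².
P = εσAT⁴ = 0.89 × 5.67×10⁻⁸ × 4.12×10^-3 × (1058)⁴ = 0.89 × 5.67×10⁻⁸ × 4.12×10^-3 × 1.25×10^12.
P = 260 W.

P ≈ 260 W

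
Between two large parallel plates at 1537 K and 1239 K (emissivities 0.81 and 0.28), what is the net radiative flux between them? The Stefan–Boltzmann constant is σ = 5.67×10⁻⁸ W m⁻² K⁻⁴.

q ≈ 48000 W/m²

For two large parallel gray plates, q = σ(T₁⁴ − T₂⁴) / (1/ε₁ + 1/ε₂ − 1).
1/ε₁ + 1/ε₂ − 1 = 1/0.81 + 1/0.28 − 1 = 3.806.
T₁⁴ − T₂⁴ = 5.58×10^12 − 2.36×10^12 = 3.22×10^12 K⁴.
q = 5.67×10⁻⁸ × 3.22×10^12 / 3.806 = 48000 W/m².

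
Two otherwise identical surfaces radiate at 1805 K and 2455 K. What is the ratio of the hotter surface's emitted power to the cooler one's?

ratio ≈ 3.42

P ∝ T⁴, so the ratio is (2455/1805)⁴ = (1.360)⁴ = 3.42.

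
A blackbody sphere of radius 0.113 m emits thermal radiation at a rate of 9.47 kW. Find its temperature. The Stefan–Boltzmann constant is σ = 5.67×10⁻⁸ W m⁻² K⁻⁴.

T ≈ 1010 K

A = 4πr² = 4π × (0.113)² = 0.160 m².
From P = σAT⁴, T = (P / σA)^(1/4) = (9470 / (5.67×10⁻⁸ × 0.160))^(1/4).
T = (1.04×10^12)^(1/4) = 1010 K.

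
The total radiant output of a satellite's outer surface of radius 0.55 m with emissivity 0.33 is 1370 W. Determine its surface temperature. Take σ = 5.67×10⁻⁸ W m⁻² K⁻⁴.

T ≈ 373 K

A = 4πr² = 4π × (0.55)² = 3.80 m².
From P = εσAT⁴, T = (P / εσA)^(1/4) = (1370 / (0.33 × 5.67×10⁻⁸ × 3.80))^(1/4).
T = (1.93×10^10)^(1/4) = 373 K.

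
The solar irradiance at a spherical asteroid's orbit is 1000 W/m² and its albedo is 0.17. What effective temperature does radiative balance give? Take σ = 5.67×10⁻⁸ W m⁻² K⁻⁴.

Power absorbed = (1−a)S·πR²; power emitted = 4πR²σT⁴. Equating and cancelling πR²:
T = ((1−a)S / 4σ)^(1/4) = (830 / (4 × 5.67×10⁻⁸))^(1/4) = (3.66×10^9)^(1/4).
T = 246 K.

T ≈ 246 K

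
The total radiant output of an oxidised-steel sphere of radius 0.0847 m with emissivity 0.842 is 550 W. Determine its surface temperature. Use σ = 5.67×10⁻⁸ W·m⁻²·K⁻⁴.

A = 4πr² = 4π × (0.0847)² = 0.0902 m².
From P = εσAT⁴, T = (P / εσA)^(1/4) = (550 / (0.842 × 5.67×10⁻⁸ × 0.0902))^(1/4).
T = (1.28×10^11)^(1/4) = 598 K.

T ≈ 598 K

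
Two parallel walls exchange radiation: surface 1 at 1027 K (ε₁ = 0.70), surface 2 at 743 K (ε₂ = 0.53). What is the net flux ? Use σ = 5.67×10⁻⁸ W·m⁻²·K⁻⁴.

q ≈ 19800 W/m²

For two large parallel gray plates, q = σ(T₁⁴ − T₂⁴) / (1/ε₁ + 1/ε₂ − 1).
1/ε₁ + 1/ε₂ − 1 = 1/0.70 + 1/0.53 − 1 = 2.315.
T₁⁴ − T₂⁴ = 1.11×10^12 − 3.05×10^11 = 8.08×10^11 K⁴.
q = 5.67×10⁻⁸ × 8.08×10^11 / 2.315 = 19800 W/m².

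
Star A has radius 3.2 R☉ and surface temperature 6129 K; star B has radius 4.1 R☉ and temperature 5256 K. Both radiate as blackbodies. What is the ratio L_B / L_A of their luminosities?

L = 4πR²σT⁴ ∝ R²T⁴, so L_B/L_A = (4.1/3.2)² × (5256/6129)⁴ = 1.64 × 0.541 = 0.888.

L_B/L_A ≈ 0.888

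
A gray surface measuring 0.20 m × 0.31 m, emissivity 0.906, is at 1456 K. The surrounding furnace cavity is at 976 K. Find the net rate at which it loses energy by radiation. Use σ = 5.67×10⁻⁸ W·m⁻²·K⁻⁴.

A = 0.20 × 0.31 = 0.0620 m².
Q = εσA(T⁴ − T_s⁴). T⁴ − T_s⁴ = (1456)⁴ − (976)⁴ = 4.49×10^12 − 9.07×10^11 = 3.59×10^12 K⁴.
Q = 0.906 × 5.67×10⁻⁸ × 0.0620 × 3.59×10^12 = 11400 W.

Q ≈ 11400 W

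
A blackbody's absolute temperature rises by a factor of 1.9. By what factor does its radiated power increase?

factor ≈ 13.0

P ∝ T⁴, so the power scales as (1.9)⁴ = 13.0.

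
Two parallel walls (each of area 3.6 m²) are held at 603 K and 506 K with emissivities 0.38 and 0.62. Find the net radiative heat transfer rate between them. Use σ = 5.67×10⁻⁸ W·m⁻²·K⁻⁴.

For two large parallel gray plates, q = σ(T₁⁴ − T₂⁴) / (1/ε₁ + 1/ε₂ − 1).
1/ε₁ + 1/ε₂ − 1 = 1/0.38 + 1/0.62 − 1 = 3.244.
T₁⁴ − T₂⁴ = 1.32×10^11 − 6.56×10^10 = 6.67×10^10 K⁴.
q = 5.67×10⁻⁸ × 6.67×10^10 / 3.244 = 1160 W/m².
Q = q·A = 1160 × 3.6 = 4190 W.

Q ≈ 4190 W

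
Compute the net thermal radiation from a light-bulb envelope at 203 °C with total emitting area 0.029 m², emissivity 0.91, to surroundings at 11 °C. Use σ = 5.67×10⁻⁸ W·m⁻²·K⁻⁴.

Q ≈ 67.1 W

Convert: 203 °C = 476 K; 11 °C = 284 K.
Q = εσA(T⁴ − T_s⁴). T⁴ − T_s⁴ = (476)⁴ − (284)⁴ = 5.13×10^10 − 6.51×10^9 = 4.48×10^10 K⁴.
Q = 0.91 × 5.67×10⁻⁸ × 0.0290 × 4.48×10^10 = 67.1 W.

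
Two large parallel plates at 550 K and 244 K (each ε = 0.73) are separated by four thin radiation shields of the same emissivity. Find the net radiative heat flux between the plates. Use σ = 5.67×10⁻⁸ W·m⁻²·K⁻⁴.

Each of the 5 gaps contributes resistance (2/ε − 1) = 2/0.73 − 1 = 1.740; total = 8.699.
q = σ(T₁⁴ − T₂⁴) / 8.699 = 5.67×10⁻⁸ × 8.80×10^10 / 8.699 = 573 W/m².

q ≈ 573 W/m²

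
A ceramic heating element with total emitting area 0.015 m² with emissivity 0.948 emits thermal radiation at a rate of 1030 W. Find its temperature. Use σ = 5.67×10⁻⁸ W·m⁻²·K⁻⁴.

From P = εσAT⁴, T = (P / εσA)^(1/4) = (1030 / (0.948 × 5.67×10⁻⁸ × 0.0150))^(1/4).
T = (1.28×10^12)^(1/4) = 1060 K.

T ≈ 1060 K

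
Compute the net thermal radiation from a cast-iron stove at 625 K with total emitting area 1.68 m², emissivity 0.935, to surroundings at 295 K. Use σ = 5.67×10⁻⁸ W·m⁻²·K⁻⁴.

Q ≈ 12900 W

Q = εσA(T⁴ − T_s⁴). T⁴ − T_s⁴ = (625)⁴ − (295)⁴ = 1.53×10^11 − 7.57×10^9 = 1.45×10^11 K⁴.
Q = 0.935 × 5.67×10⁻⁸ × 1.68 × 1.45×10^11 = 12900 W.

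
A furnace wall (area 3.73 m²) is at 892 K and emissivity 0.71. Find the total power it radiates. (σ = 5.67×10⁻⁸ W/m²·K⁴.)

P = εσAT⁴ = 0.71 × 5.67×10⁻⁸ × 3.73 × (892)⁴ = 0.71 × 5.67×10⁻⁸ × 3.73 × 6.33×10^11.
P = 95100 W.

P ≈ 95100 W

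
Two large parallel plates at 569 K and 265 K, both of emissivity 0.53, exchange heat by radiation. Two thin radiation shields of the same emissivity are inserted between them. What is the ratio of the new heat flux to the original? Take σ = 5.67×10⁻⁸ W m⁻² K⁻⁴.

ratio ≈ 0.333

With N identical shields there are N+1 = 3 gaps in series, each with the same radiative resistance, so the flux falls to 1/(N+1) of its unshielded value.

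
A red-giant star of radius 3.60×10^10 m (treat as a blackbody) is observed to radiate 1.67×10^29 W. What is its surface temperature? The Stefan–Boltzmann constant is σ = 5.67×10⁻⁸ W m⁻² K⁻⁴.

T ≈ 3670 K

A = 4πr² = 4π × (3.60×10^10)² = 1.63×10^22 m².
From P = σAT⁴, T = (P / σA)^(1/4) = (1.67×10^29 / (5.67×10⁻⁸ × 1.63×10^22))^(1/4).
T = (1.81×10^14)^(1/4) = 3670 K.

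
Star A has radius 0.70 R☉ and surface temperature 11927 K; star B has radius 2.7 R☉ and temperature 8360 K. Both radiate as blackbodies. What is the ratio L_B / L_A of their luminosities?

L_B/L_A ≈ 3.59

L = 4πR²σT⁴ ∝ R²T⁴, so L_B/L_A = (2.7/0.70)² × (8360/11927)⁴ = 14.9 × 0.241 = 3.59.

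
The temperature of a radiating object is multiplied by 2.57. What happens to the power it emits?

factor ≈ 43.6

P ∝ T⁴, so the power scales as (2.57)⁴ = 43.6.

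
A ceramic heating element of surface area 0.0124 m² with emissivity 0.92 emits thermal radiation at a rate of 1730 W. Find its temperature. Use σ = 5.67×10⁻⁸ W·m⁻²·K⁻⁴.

T ≈ 1280 K

From P = εσAT⁴, T = (P / εσA)^(1/4) = (1730 / (0.92 × 5.67×10⁻⁸ × 0.0124))^(1/4).
T = (2.67×10^12)^(1/4) = 1280 K.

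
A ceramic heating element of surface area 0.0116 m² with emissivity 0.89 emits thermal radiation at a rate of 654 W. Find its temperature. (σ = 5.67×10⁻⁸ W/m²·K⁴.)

T ≈ 1030 K

From P = εσAT⁴, T = (P / εσA)^(1/4) = (654 / (0.89 × 5.67×10⁻⁸ × 0.0116))^(1/4).
T = (1.12×10^12)^(1/4) = 1030 K.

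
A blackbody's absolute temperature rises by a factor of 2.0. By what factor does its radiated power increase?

P ∝ T⁴, so the power scales as (2.0)⁴ = 16.0.

factor ≈ 16.0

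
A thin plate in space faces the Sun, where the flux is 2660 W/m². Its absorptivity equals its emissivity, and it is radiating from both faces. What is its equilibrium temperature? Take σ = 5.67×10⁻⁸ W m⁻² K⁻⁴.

T ≈ 391 K

Absorbed flux αS = emitted flux 2εσT⁴ per unit area; with α = ε this gives T = (S/2σ)^(1/4).
T = (2660 / (2 × 5.67×10⁻⁸))^(1/4) = (2.35×10^10)^(1/4).
T = 391 K.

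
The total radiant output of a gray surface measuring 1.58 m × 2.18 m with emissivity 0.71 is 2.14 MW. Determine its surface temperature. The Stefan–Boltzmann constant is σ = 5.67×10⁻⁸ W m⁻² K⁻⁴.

A = 1.58 × 2.18 = 3.44 m².
From P = εσAT⁴, T = (P / εσA)^(1/4) = (2.14×10^6 / (0.71 × 5.67×10⁻⁸ × 3.44))^(1/4).
T = (1.54×10^13)^(1/4) = 1980 K.

T ≈ 1980 K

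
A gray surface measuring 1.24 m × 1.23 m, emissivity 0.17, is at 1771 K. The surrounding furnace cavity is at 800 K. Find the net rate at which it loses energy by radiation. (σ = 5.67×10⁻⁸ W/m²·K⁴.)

Q ≈ 1.39×10^5 W

A = 1.24 × 1.23 = 1.53 m².
Q = εσA(T⁴ − T_s⁴). T⁴ − T_s⁴ = (1771)⁴ − (800)⁴ = 9.84×10^12 − 4.10×10^11 = 9.43×10^12 K⁴.
Q = 0.17 × 5.67×10⁻⁸ × 1.53 × 9.43×10^12 = 1.39×10^5 W.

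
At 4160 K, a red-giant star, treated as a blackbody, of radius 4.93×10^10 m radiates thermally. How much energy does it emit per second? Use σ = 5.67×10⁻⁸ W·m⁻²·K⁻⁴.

A = 4πr² = 4π × (4.93×10^10)² = 3.05×10^22 m².
P = σAT⁴ = 5.67×10⁻⁸ × 3.05×10^22 × (4160)⁴ = 5.67×10⁻⁸ × 3.05×10^22 × 2.99×10^14.
P = 5.19×10^29 W.

P ≈ 5.19×10^29 W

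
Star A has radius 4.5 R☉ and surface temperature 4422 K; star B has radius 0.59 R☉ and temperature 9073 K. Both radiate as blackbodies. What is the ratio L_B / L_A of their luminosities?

L = 4πR²σT⁴ ∝ R²T⁴, so L_B/L_A = (0.59/4.5)² × (9073/4422)⁴ = 0.0172 × 17.7 = 0.305.

L_B/L_A ≈ 0.305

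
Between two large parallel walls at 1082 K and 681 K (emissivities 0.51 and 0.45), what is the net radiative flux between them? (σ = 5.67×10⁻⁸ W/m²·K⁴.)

q ≈ 20600 W/m²

For two large parallel gray plates, q = σ(T₁⁴ − T₂⁴) / (1/ε₁ + 1/ε₂ − 1).
1/ε₁ + 1/ε₂ − 1 = 1/0.51 + 1/0.45 − 1 = 3.183.
T₁⁴ − T₂⁴ = 1.37×10^12 − 2.15×10^11 = 1.16×10^12 K⁴.
q = 5.67×10⁻⁸ × 1.16×10^12 / 3.183 = 20600 W/m².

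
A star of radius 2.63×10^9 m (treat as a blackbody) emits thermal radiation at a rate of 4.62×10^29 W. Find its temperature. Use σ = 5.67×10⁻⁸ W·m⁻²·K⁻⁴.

A = 4πr² = 4π × (2.63×10^9)² = 8.69×10^19 m².
From P = σAT⁴, T = (P / σA)^(1/4) = (4.62×10^29 / (5.67×10⁻⁸ × 8.69×10^19))^(1/4).
T = (9.37×10^16)^(1/4) = 17500 K.

T ≈ 17500 K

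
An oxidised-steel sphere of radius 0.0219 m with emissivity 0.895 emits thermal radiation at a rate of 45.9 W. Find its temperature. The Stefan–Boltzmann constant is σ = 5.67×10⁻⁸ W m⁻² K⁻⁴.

A = 4πr² = 4π × (0.0219)² = 6.03×10^-3 m².
From P = εσAT⁴, T = (P / εσA)^(1/4) = (45.9 / (0.895 × 5.67×10⁻⁸ × 6.03×10^-3))^(1/4).
T = (1.50×10^11)^(1/4) = 622 K.

T ≈ 622 K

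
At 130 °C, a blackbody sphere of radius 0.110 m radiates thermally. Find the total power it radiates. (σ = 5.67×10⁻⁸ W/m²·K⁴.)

P ≈ 227 W

A = 4πr² = 4π × (0.110)² = 0.152 m².
130 °C = 403 K.
P = σAT⁴ = 5.67×10⁻⁸ × 0.152 × (403)⁴ = 5.67×10⁻⁸ × 0.152 × 2.64×10^10.
P = 227 W.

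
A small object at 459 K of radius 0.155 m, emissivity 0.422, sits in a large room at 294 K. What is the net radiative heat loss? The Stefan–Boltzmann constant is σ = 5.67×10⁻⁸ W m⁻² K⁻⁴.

A = 4πr² = 4π × (0.155)² = 0.302 m².
Q = εσA(T⁴ − T_s⁴). T⁴ − T_s⁴ = (459)⁴ − (294)⁴ = 4.44×10^10 − 7.47×10^9 = 3.69×10^10 K⁴.
Q = 0.422 × 5.67×10⁻⁸ × 0.302 × 3.69×10^10 = 267 W.

Q ≈ 267 W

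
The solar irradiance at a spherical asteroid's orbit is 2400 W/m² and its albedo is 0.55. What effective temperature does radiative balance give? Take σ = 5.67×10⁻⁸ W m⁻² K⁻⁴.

T ≈ 263 K

Power absorbed = (1−a)S·πR²; power emitted = 4πR²σT⁴. Equating and cancelling πR²:
T = ((1−a)S / 4σ)^(1/4) = (1080 / (4 × 5.67×10⁻⁸))^(1/4) = (4.76×10^9)^(1/4).
T = 263 K.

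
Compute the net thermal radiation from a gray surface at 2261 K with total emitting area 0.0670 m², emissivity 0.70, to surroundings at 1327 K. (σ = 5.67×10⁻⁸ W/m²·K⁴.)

Q = εσA(T⁴ − T_s⁴). T⁴ − T_s⁴ = (2261)⁴ − (1327)⁴ = 2.61×10^13 − 3.10×10^12 = 2.30×10^13 K⁴.
Q = 0.70 × 5.67×10⁻⁸ × 0.0670 × 2.30×10^13 = 61200 W.

Q ≈ 61200 W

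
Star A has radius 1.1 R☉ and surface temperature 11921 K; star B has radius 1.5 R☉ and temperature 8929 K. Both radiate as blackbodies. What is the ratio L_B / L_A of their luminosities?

L = 4πR²σT⁴ ∝ R²T⁴, so L_B/L_A = (1.5/1.1)² × (8929/11921)⁴ = 1.86 × 0.315 = 0.585.

L_B/L_A ≈ 0.585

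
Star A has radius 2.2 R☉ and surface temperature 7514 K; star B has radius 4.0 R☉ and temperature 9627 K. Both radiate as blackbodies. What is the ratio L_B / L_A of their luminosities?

L_B/L_A ≈ 8.91

L = 4πR²σT⁴ ∝ R²T⁴, so L_B/L_A = (4.0/2.2)² × (9627/7514)⁴ = 3.31 × 2.69 = 8.91.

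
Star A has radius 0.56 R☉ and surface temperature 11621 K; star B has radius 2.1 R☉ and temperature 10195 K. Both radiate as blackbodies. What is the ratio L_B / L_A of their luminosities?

L = 4πR²σT⁴ ∝ R²T⁴, so L_B/L_A = (2.1/0.56)² × (10195/11621)⁴ = 14.1 × 0.592 = 8.33.

L_B/L_A ≈ 8.33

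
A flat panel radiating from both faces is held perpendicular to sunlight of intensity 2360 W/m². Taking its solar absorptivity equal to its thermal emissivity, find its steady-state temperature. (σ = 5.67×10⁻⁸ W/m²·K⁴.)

T ≈ 380 K

Absorbed flux αS = emitted flux 2εσT⁴ per unit area; with α = ε this gives T = (S/2σ)^(1/4).
T = (2360 / (2 × 5.67×10⁻⁸))^(1/4) = (2.08×10^10)^(1/4).
T = 380 K.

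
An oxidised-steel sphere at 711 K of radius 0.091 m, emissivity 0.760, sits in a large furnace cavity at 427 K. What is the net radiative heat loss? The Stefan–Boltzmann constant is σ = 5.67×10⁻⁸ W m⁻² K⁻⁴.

A = 4πr² = 4π × (0.091)² = 0.104 m².
Q = εσA(T⁴ − T_s⁴). T⁴ − T_s⁴ = (711)⁴ − (427)⁴ = 2.56×10^11 − 3.32×10^10 = 2.22×10^11 K⁴.
Q = 0.760 × 5.67×10⁻⁸ × 0.104 × 2.22×10^11 = 997 W.

Q ≈ 997 W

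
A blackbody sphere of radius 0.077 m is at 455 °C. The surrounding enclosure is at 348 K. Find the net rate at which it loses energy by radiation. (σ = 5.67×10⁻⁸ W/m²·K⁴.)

A = 4πr² = 4π × (0.077)² = 0.0745 m².
Convert: 455 °C = 728 K.
Q = σA(T⁴ − T_s⁴). T⁴ − T_s⁴ = (728)⁴ − (348)⁴ = 2.81×10^11 − 1.47×10^10 = 2.66×10^11 K⁴.
Q = 5.67×10⁻⁸ × 0.0745 × 2.66×10^11 = 1120 W.

Q ≈ 1120 W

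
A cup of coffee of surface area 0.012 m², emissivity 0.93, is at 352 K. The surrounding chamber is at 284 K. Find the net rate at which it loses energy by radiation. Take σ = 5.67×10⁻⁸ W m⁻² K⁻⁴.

Q ≈ 5.60 W

Q = εσA(T⁴ − T_s⁴). T⁴ − T_s⁴ = (352)⁴ − (284)⁴ = 1.54×10^10 − 6.51×10^9 = 8.85×10^9 K⁴.
Q = 0.93 × 5.67×10⁻⁸ × 0.0120 × 8.85×10^9 = 5.60 W.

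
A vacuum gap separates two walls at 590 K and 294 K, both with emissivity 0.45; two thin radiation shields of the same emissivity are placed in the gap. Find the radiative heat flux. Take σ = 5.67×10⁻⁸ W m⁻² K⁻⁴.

Each of the 3 gaps contributes resistance (2/ε − 1) = 2/0.45 − 1 = 3.444; total = 10.33.
q = σ(T₁⁴ − T₂⁴) / 10.33 = 5.67×10⁻⁸ × 1.14×10^11 / 10.33 = 624 W/m².

q ≈ 624 W/m²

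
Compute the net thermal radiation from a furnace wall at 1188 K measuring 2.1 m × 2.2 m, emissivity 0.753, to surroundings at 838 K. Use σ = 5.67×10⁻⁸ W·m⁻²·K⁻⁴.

Q ≈ 2.96×10^5 W

A = 2.1 × 2.2 = 4.62 m².
Q = εσA(T⁴ − T_s⁴). T⁴ − T_s⁴ = (1188)⁴ − (838)⁴ = 1.99×10^12 − 4.93×10^11 = 1.50×10^12 K⁴.
Q = 0.753 × 5.67×10⁻⁸ × 4.62 × 1.50×10^12 = 2.96×10^5 W.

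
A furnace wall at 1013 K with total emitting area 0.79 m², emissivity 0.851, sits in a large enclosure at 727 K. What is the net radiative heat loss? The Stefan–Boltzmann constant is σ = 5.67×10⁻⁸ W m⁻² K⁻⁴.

Q = εσA(T⁴ − T_s⁴). T⁴ − T_s⁴ = (1013)⁴ − (727)⁴ = 1.05×10^12 − 2.79×10^11 = 7.74×10^11 K⁴.
Q = 0.851 × 5.67×10⁻⁸ × 0.790 × 7.74×10^11 = 29500 W.

Q ≈ 29500 W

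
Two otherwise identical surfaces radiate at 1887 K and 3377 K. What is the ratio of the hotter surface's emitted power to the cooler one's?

ratio ≈ 10.3

P ∝ T⁴, so the ratio is (3377/1887)⁴ = (1.790)⁴ = 10.3.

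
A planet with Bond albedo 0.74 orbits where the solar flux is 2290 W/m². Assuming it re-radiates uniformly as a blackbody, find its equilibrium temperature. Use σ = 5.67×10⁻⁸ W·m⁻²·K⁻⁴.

T ≈ 226 K

Power absorbed = (1−a)S·πR²; power emitted = 4πR²σT⁴. Equating and cancelling πR²:
T = ((1−a)S / 4σ)^(1/4) = (595 / (4 × 5.67×10⁻⁸))^(1/4) = (2.63×10^9)^(1/4).
T = 226 K.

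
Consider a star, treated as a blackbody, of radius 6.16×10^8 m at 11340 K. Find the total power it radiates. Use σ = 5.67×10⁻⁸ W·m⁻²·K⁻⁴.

A = 4πr² = 4π × (6.16×10^8)² = 4.77×10^18 m².
P = σAT⁴ = 5.67×10⁻⁸ × 4.77×10^18 × (11340)⁴ = 5.67×10⁻⁸ × 4.77×10^18 × 1.65×10^16.
P = 4.47×10^27 W.

P ≈ 4.47×10^27 W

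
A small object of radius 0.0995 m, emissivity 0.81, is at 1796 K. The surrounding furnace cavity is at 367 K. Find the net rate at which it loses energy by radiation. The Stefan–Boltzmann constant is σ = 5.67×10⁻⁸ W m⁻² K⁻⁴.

A = 4πr² = 4π × (0.0995)² = 0.124 m².
Q = εσA(T⁴ − T_s⁴). T⁴ − T_s⁴ = (1796)⁴ − (367)⁴ = 1.04×10^13 − 1.81×10^10 = 1.04×10^13 K⁴.
Q = 0.81 × 5.67×10⁻⁸ × 0.124 × 1.04×10^13 = 59300 W.

Q ≈ 59300 W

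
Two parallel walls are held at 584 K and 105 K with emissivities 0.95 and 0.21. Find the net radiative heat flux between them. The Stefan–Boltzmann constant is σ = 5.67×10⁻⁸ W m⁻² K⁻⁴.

For two large parallel gray plates, q = σ(T₁⁴ − T₂⁴) / (1/ε₁ + 1/ε₂ − 1).
1/ε₁ + 1/ε₂ − 1 = 1/0.95 + 1/0.21 − 1 = 4.815.
T₁⁴ − T₂⁴ = 1.16×10^11 − 1.22×10^8 = 1.16×10^11 K⁴.
q = 5.67×10⁻⁸ × 1.16×10^11 / 4.815 = 1370 W/m².

q ≈ 1370 W/m²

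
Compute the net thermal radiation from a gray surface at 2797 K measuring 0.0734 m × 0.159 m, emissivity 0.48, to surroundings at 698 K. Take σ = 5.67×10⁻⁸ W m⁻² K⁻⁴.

A = 0.0734 × 0.159 = 0.0117 m².
Q = εσA(T⁴ − T_s⁴). T⁴ − T_s⁴ = (2797)⁴ − (698)⁴ = 6.12×10^13 − 2.37×10^11 = 6.10×10^13 K⁴.
Q = 0.48 × 5.67×10⁻⁸ × 0.0117 × 6.10×10^13 = 19400 W.

Q ≈ 19400 W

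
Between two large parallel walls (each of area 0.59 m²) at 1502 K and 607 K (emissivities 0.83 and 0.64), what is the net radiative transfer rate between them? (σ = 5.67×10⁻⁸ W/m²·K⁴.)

For two large parallel gray plates, q = σ(T₁⁴ − T₂⁴) / (1/ε₁ + 1/ε₂ − 1).
1/ε₁ + 1/ε₂ − 1 = 1/0.83 + 1/0.64 − 1 = 1.767.
T₁⁴ − T₂⁴ = 5.09×10^12 − 1.36×10^11 = 4.95×10^12 K⁴.
q = 5.67×10⁻⁸ × 4.95×10^12 / 1.767 = 1.59×10^5 W/m².
Q = q·A = 1.59×10^5 × 0.59 = 93800 W.

Q ≈ 93800 W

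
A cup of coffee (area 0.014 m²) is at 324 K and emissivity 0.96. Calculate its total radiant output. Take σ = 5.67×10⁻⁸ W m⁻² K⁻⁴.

Stefan–Boltzmann: P = εσAT⁴ = 0.96 × 5.67×10⁻⁸ × 0.0140 × (324)⁴ = 0.96 × 5.67×10⁻⁸ × 0.0140 × 1.10×10^10.
P = 8.40 W.

P ≈ 8.40 W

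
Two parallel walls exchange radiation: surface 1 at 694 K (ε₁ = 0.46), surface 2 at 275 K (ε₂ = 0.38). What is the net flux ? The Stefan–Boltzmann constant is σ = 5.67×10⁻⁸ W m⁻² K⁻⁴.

For two large parallel gray plates, q = σ(T₁⁴ − T₂⁴) / (1/ε₁ + 1/ε₂ − 1).
1/ε₁ + 1/ε₂ − 1 = 1/0.46 + 1/0.38 − 1 = 3.805.
T₁⁴ − T₂⁴ = 2.32×10^11 − 5.72×10^9 = 2.26×10^11 K⁴.
q = 5.67×10⁻⁸ × 2.26×10^11 / 3.805 = 3370 W/m².

q ≈ 3370 W/m²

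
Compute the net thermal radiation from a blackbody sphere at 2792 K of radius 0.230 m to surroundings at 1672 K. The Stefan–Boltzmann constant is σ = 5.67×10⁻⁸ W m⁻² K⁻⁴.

Q ≈ 2.00×10^6 W

A = 4πr² = 4π × (0.230)² = 0.665 m².
Q = σA(T⁴ − T_s⁴). T⁴ − T_s⁴ = (2792)⁴ − (1672)⁴ = 6.08×10^13 − 7.82×10^12 = 5.30×10^13 K⁴.
Q = 5.67×10⁻⁸ × 0.665 × 5.30×10^13 = 2.00×10^6 W.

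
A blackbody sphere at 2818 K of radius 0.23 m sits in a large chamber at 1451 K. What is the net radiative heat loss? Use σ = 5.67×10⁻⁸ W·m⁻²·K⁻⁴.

Q ≈ 2.21×10^6 W

A = 4πr² = 4π × (0.23)² = 0.665 m².
Q = σA(T⁴ − T_s⁴). T⁴ − T_s⁴ = (2818)⁴ − (1451)⁴ = 6.31×10^13 − 4.43×10^12 = 5.86×10^13 K⁴.
Q = 5.67×10⁻⁸ × 0.665 × 5.86×10^13 = 2.21×10^6 W.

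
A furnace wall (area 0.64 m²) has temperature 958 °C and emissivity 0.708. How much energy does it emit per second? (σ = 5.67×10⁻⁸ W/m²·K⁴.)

P ≈ 59000 W

958 °C = 1231 K.
Stefan–Boltzmann: P = εσAT⁴ = 0.708 × 5.67×10⁻⁸ × 0.640 × (1231)⁴ = 0.708 × 5.67×10⁻⁸ × 0.640 × 2.30×10^12.
P = 59000 W.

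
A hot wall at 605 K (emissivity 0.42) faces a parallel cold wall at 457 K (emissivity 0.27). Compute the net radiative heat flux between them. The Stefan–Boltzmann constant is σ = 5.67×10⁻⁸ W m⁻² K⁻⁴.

For two large parallel gray plates, q = σ(T₁⁴ − T₂⁴) / (1/ε₁ + 1/ε₂ − 1).
1/ε₁ + 1/ε₂ − 1 = 1/0.42 + 1/0.27 − 1 = 5.085.
T₁⁴ − T₂⁴ = 1.34×10^11 − 4.36×10^10 = 9.04×10^10 K⁴.
q = 5.67×10⁻⁸ × 9.04×10^10 / 5.085 = 1010 W/m².

q ≈ 1010 W/m²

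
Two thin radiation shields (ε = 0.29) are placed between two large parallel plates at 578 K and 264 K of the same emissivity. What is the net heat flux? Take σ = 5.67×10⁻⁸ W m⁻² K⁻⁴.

Each of the 3 gaps contributes resistance (2/ε − 1) = 2/0.29 − 1 = 5.897; total = 17.69.
q = σ(T₁⁴ − T₂⁴) / 17.69 = 5.67×10⁻⁸ × 1.07×10^11 / 17.69 = 342 W/m².

q ≈ 342 W/m²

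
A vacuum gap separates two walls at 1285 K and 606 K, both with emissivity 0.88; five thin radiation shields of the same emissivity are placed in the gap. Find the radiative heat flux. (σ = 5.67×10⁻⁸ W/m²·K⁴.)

Each of the 6 gaps contributes resistance (2/ε − 1) = 2/0.88 − 1 = 1.273; total = 7.636.
q = σ(T₁⁴ − T₂⁴) / 7.636 = 5.67×10⁻⁸ × 2.59×10^12 / 7.636 = 19200 W/m².

q ≈ 19200 W/m²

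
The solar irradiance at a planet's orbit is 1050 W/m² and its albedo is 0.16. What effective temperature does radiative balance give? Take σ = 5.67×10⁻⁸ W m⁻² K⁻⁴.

Power absorbed = (1−a)S·πR²; power emitted = 4πR²σT⁴. Equating and cancelling πR²:
T = ((1−a)S / 4σ)^(1/4) = (882 / (4 × 5.67×10⁻⁸))^(1/4) = (3.89×10^9)^(1/4).
T = 250 K.

T ≈ 250 K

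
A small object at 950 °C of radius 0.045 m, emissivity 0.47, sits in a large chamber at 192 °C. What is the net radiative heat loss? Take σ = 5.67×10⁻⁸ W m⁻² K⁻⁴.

Q ≈ 1490 W

A = 4πr² = 4π × (0.045)² = 0.0254 m².
Convert: 950 °C = 1223 K; 192 °C = 465 K.
Q = εσA(T⁴ − T_s⁴). T⁴ − T_s⁴ = (1223)⁴ − (465)⁴ = 2.24×10^12 − 4.68×10^10 = 2.19×10^12 K⁴.
Q = 0.47 × 5.67×10⁻⁸ × 0.0254 × 2.19×10^12 = 1490 W.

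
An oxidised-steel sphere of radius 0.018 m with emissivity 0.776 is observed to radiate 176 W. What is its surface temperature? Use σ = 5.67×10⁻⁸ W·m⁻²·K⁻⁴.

T ≈ 996 K

A = 4πr² = 4π × (0.018)² = 4.07×10^-3 m².
From P = εσAT⁴, T = (P / εσA)^(1/4) = (176 / (0.776 × 5.67×10⁻⁸ × 4.07×10^-3))^(1/4).
T = (9.82×10^11)^(1/4) = 996 K.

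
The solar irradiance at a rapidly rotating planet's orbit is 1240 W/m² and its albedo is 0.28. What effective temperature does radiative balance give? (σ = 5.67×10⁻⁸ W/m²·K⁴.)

T ≈ 250 K

Power absorbed = (1−a)S·πR²; power emitted = 4πR²σT⁴. Equating and cancelling πR²:
T = ((1−a)S / 4σ)^(1/4) = (893 / (4 × 5.67×10⁻⁸))^(1/4) = (3.94×10^9)^(1/4).
T = 250 K.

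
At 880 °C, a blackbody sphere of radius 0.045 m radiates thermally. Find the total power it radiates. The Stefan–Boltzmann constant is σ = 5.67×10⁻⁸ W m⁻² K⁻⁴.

A = 4πr² = 4π × (0.045)² = 0.0254 m².
880 °C = 1153 K.
P = σAT⁴ = 5.67×10⁻⁸ × 0.0254 × (1153)⁴ = 5.67×10⁻⁸ × 0.0254 × 1.77×10^12.
P = 2550 W.

P ≈ 2550 W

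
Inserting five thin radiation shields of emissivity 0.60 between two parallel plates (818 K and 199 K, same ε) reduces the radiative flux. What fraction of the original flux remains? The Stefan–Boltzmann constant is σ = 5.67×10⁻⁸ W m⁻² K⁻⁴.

With N identical shields there are N+1 = 6 gaps in series, each with the same radiative resistance, so the flux falls to 1/(N+1) of its unshielded value.

ratio ≈ 0.167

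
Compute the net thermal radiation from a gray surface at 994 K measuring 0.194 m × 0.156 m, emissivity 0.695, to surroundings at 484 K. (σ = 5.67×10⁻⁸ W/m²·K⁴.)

A = 0.194 × 0.156 = 0.0303 m².
Q = εσA(T⁴ − T_s⁴). T⁴ − T_s⁴ = (994)⁴ − (484)⁴ = 9.76×10^11 − 5.49×10^10 = 9.21×10^11 K⁴.
Q = 0.695 × 5.67×10⁻⁸ × 0.0303 × 9.21×10^11 = 1100 W.

Q ≈ 1100 W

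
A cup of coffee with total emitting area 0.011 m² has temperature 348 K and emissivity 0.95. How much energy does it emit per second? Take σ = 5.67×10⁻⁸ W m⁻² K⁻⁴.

P ≈ 8.69 W

P = εσAT⁴ = 0.95 × 5.67×10⁻⁸ × 0.0110 × (348)⁴ = 0.95 × 5.67×10⁻⁸ × 0.0110 × 1.47×10^10.
P = 8.69 W.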